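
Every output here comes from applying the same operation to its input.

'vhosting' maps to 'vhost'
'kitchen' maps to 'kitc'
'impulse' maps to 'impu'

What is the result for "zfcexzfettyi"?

zfcexzfet

The transformation: delete the last 3 characters.
For "zfcexzfettyi" the result is "zfcexzfet".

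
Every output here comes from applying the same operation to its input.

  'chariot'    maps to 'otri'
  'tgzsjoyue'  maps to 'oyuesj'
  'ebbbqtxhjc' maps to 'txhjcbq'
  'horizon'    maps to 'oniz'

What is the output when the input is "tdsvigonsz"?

In each case the input is transformed by: delete the first 3 characters, then move the first 2 characters to the end (rotate left by 2).
Starting from "tdsvigonsz": after the first operation, "vigonsz"; after the second, "gonszvi".

gonszvi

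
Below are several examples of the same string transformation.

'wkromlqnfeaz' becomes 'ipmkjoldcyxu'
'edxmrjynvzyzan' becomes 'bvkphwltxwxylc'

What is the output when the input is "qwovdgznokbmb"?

umtbexlmizkzo

In each case the input is transformed by: shift every letter 2 places backward in the alphabet (wrapping around), then move the first character to the end.
For "qwovdgznokbmb" the result is "umtbexlmizkzo".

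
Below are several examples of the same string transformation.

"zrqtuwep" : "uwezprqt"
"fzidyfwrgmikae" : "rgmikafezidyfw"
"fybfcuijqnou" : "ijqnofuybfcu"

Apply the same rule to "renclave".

lavreenc

What's happening: swap the first and last characters, then swap the front and back halves of the string.
For "renclave", step one produces "eenclavr"; step two turns that into "lavreenc".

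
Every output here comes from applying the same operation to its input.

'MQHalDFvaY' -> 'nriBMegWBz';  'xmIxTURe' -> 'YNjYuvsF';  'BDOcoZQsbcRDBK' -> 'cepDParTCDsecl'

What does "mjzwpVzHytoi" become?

The pattern: shift every letter 1 place forward in the alphabet (wrapping around), then flip the case of every letter.
For "mjzwpVzHytoi", step one produces "nkaxqWaIzupj"; step two turns that into "NKAXQwAiZUPJ".

NKAXQwAiZUPJ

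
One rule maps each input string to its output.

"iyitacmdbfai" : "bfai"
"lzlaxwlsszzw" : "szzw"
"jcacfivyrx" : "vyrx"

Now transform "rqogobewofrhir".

Each output is the input with this applied: keep only the last 4 characters.
"rqogobewofrhir" → "rhir".

rhir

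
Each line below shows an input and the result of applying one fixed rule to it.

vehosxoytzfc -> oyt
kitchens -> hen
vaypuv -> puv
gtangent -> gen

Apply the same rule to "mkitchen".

Rule — swap the front and back halves of the string, then keep only the first 3 characters.
Applying both steps to "mkitchen": "chenmkit", then "che".

che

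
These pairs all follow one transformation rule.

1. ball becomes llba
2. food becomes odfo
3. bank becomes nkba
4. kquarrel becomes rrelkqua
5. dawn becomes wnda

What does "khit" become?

itkh

The pattern: swap the front and back halves of the string.
Applying that to "khit" gives "itkh".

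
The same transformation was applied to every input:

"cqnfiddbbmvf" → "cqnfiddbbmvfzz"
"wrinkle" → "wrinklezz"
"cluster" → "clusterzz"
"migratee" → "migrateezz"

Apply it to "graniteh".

granitehzz

The rule is to append "zz".
Doing the same to "graniteh": "granitehzz".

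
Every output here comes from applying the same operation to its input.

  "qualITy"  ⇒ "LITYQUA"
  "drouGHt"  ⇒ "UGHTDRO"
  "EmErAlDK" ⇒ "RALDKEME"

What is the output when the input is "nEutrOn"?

TRONNEU

The transformation: move the first 3 characters to the end (rotate left by 3), then convert every letter to uppercase.
Starting from "nEutrOn": after the first operation, "trOnnEu"; after the second, "TRONNEU".
(Check on "EmErAlDK": → "rAlDKEmE" → "RALDKEME" ✓)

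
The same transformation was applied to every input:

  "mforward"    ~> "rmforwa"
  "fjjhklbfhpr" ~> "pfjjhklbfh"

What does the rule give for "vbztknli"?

lvbztkn

The pattern: delete the last character, then move the last character to the front.
Working it through for "vbztknli": intermediate "vbztknl", final "lvbztkn".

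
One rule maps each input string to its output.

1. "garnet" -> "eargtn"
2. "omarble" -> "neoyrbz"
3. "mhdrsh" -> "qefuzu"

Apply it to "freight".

The transformation: shift every letter 13 places forward in the alphabet (wrapping around) — i.e. ROT13, then move the first 2 characters to the end (rotate left by 2).
"freight" → "servtug" → "rvtugse".

rvtugse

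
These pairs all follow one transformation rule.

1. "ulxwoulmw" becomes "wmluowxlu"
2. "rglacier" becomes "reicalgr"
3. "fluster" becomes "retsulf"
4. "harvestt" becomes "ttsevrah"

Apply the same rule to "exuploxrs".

In each case the input is transformed by: reverse the string.
For "exuploxrs" the result is "srxolpuxe".

srxolpuxe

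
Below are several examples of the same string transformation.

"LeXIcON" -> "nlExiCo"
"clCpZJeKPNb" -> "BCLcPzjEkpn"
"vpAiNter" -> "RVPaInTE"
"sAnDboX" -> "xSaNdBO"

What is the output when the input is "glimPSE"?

Rule — move the last character to the front, then flip the case of every letter.
For "glimPSE", step one produces "EglimPS"; step two turns that into "eGLIMps".

eGLIMps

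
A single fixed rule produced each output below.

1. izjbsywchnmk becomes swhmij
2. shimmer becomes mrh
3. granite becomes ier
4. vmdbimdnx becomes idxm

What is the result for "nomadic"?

Looking at the pairs, the operation is to move the first 3 characters to the end (rotate left by 3), then keep every other character starting from the second (positions 2nd, 4th, 6th, ...).
For "nomadic", step one produces "adicnom"; step two turns that into "dco".

dco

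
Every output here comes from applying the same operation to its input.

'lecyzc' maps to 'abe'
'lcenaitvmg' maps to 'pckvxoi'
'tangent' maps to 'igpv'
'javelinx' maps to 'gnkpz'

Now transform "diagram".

itco

Looking at the pairs, the operation is to delete the first 3 characters, then shift every letter 2 places forward in the alphabet (wrapping around).
Working it through for "diagram": intermediate "gram", final "itco".
(Check on "lcenaitvmg": → "naitvmg" → "pckvxoi" ✓)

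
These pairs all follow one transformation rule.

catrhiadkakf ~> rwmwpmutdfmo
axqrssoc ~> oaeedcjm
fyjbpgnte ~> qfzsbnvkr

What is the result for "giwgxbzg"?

slnjsius

Looking at the pairs, the operation is to reverse the string, then shift every letter 12 places forward in the alphabet (wrapping around).
For "giwgxbzg", step one produces "gzbxgwig"; step two turns that into "slnjsius".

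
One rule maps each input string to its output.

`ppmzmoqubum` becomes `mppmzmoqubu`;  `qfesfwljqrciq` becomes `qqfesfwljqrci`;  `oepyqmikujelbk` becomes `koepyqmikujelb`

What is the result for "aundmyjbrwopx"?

The pattern: move the last character to the front.
For "aundmyjbrwopx" the result is "xaundmyjbrwop".

xaundmyjbrwop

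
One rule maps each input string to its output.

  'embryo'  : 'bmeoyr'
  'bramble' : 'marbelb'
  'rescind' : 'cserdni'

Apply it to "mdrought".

uordmthg

Rule — move the last 3 characters to the front (rotate right by 3), then reverse the string.
Doing the same to "mdrought": "uordmthg".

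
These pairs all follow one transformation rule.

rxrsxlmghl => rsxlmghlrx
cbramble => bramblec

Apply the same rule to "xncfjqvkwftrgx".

Each output is the input with this applied: move the last 3 characters to the front (rotate right by 3), then swap the front and back halves of the string.
"xncfjqvkwftrgx" → "rgxxncfjqvkwft" → "jqvkwftrgxxncf".

jqvkwftrgxxncf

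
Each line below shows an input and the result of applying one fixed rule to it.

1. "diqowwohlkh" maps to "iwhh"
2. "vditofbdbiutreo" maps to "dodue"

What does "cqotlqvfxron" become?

Looking at the pairs, the operation is to keep one character in every 3, starting at position 2 (positions 2nd, 5th, 8th, ...).
Applying that to "cqotlqvfxron" gives "qlfo".

qlfo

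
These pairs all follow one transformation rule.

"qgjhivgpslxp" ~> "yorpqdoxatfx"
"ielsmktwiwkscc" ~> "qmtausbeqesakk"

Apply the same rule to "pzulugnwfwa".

xhctcovenei

The transformation: shift every letter 8 places forward in the alphabet (wrapping around).
Applying that to "pzulugnwfwa" gives "xhctcovenei".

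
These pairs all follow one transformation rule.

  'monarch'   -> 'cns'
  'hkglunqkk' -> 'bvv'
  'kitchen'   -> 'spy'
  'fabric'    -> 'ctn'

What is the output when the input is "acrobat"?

mle

Each output is the input with this applied: shift every letter 11 places forward in the alphabet (wrapping around), then keep only the last 3 characters.
On "acrobat": the first step gives "lnczmle", and the second then gives "mle".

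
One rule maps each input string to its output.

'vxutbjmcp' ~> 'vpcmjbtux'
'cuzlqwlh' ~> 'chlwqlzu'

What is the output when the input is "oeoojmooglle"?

The rule is to move the first character to the end, then reverse the string.
On "oeoojmooglle": the first step gives "eoojmooglleo", and the second then gives "oellgoomjooe".

oellgoomjooe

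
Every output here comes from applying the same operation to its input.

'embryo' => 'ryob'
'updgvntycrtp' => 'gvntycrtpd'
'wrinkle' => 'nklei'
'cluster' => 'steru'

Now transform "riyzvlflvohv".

In each case the input is transformed by: delete the first 2 characters, then move the first character to the end.
Applying both steps to "riyzvlflvohv": "yzvlflvohv", then "zvlflvohvy".

zvlflvohvy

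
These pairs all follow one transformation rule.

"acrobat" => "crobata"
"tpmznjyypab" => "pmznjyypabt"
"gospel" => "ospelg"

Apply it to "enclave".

nclavee

Looking at the pairs, the operation is to move the first character to the end.
"enclave" → "nclavee".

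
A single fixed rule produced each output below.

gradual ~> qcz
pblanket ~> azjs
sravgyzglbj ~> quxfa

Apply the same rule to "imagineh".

In each case the input is transformed by: keep every other character starting from the second (positions 2nd, 4th, 6th, ...), then shift every letter 1 place backward in the alphabet (wrapping around).
For "imagineh", step one produces "mgnh"; step two turns that into "lfmg".
(Check on "pblanket": → "bakt" → "azjs" ✓)

lfmg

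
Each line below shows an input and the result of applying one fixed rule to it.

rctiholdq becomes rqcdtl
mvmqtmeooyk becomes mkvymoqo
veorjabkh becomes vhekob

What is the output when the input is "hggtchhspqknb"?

hbgngktqcp

The rule is to take characters alternately from the front and the back (1st, last, 2nd, 2nd-last, ...), then delete the last 3 characters.
Applying both steps to "hggtchhspqknb": "hbgngktqcphsh", then "hbgngktqcp".
(Check on "rctiholdq": → "rqcdtlioh" → "rqcdtl" ✓)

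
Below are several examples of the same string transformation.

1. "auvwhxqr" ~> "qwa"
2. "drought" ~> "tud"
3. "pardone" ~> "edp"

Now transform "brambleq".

emb

In each case the input is transformed by: keep one character in every 3, starting at position 1 (positions 1st, 4th, 7th, ...), then reverse the string.
"brambleq" → "emb".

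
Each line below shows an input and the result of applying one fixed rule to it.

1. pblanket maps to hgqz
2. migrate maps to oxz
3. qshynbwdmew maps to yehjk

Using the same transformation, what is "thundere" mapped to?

ntkk

Rule — keep every other character starting from the second (positions 2nd, 4th, 6th, ...), then shift every letter 6 places forward in the alphabet (wrapping around).
For "thundere", step one produces "hnee"; step two turns that into "ntkk".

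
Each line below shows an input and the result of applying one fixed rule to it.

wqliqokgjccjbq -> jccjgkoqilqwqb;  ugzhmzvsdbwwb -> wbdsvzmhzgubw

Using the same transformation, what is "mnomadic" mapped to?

Each output is the input with this applied: reverse the string, then move the first 2 characters to the end (rotate left by 2).
Starting from "mnomadic": after the first operation, "cidamonm"; after the second, "damonmci".

damonmci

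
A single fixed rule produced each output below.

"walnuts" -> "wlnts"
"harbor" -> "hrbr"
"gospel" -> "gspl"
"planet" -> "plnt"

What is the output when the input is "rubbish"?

rbbsh

In each case the input is transformed by: remove every vowel.
So "rubbish" becomes "rbbsh".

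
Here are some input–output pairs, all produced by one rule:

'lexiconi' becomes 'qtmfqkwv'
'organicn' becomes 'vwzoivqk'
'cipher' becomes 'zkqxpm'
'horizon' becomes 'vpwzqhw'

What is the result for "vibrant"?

In each case the input is transformed by: shift every letter 8 places forward in the alphabet (wrapping around), then move the last character to the front.
Working it through for "vibrant": intermediate "dqjzivb", final "bdqjziv".

bdqjziv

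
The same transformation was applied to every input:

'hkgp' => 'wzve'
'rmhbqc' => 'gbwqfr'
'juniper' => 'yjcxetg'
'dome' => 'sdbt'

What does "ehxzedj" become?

The rule is to shift every letter 11 places backward in the alphabet (wrapping around).
So "ehxzedj" becomes "twmotsy".

twmotsy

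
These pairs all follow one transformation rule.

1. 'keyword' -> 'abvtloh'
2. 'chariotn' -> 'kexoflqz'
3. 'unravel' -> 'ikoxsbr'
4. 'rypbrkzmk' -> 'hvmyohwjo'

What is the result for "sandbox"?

Rule — swap the first and last characters, then shift every letter 3 places backward in the alphabet (wrapping around).
For "sandbox", step one produces "xandbos"; step two turns that into "uxkaylp".
(Check on "rypbrkzmk": → "kypbrkzmr" → "hvmyohwjo" ✓)

uxkaylp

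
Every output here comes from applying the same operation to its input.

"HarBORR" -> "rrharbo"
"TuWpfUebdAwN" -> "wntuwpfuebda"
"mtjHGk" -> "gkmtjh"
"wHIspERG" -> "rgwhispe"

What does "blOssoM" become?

The rule is to move the last 2 characters to the front (rotate right by 2), then convert every letter to lowercase.
"blOssoM" → "oMblOss" → "ombloss".

ombloss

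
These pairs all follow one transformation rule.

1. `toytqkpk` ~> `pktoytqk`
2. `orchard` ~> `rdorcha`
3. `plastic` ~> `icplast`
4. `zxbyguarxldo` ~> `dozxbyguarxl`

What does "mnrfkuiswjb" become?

The transformation: move the last 2 characters to the front (rotate right by 2).
On "mnrfkuiswjb" that produces "jbmnrfkuisw".

jbmnrfkuisw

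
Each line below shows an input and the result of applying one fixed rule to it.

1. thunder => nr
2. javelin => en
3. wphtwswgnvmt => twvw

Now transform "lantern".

What's happening: move the first character to the end, then keep one character in every 3, starting at position 3 (positions 3rd, 6th, 9th, ...).
On "lantern" that produces "tn".

tn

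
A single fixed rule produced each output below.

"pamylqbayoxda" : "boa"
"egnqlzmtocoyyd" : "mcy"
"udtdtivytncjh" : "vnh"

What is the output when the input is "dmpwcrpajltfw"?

Looking at the pairs, the operation is to keep one character in every 3, starting at position 1 (positions 1st, 4th, 7th, ...), then keep only the last 3 characters.
For "dmpwcrpajltfw", step one produces "dwplw"; step two turns that into "plw".

plw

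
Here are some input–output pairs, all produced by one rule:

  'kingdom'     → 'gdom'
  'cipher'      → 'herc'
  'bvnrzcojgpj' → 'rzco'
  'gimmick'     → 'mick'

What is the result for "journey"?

rney

What's happening: move the first 3 characters to the end (rotate left by 3), then keep only the first 4 characters.
"journey" → "rney".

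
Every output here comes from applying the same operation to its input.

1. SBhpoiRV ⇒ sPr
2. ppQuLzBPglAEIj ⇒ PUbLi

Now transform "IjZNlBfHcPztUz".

inFpu

The transformation: flip the case of every letter, then keep one character in every 3, starting at position 1 (positions 1st, 4th, 7th, ...).
"IjZNlBfHcPztUz" → "iJznLbFhCpZTuZ" → "inFpu".
(Check on "SBhpoiRV": → "sbHPOIrv" → "sPr" ✓)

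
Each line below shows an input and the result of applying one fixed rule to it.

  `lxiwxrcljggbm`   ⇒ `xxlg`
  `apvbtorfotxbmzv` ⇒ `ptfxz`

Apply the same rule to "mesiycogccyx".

Looking at the pairs, the operation is to keep one character in every 3, starting at position 2 (positions 2nd, 5th, 8th, ...).
For "mesiycogccyx" the result is "eygy".

eygy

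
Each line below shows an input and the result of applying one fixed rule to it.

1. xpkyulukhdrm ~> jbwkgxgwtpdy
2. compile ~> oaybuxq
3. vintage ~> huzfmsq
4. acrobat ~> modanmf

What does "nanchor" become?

zmzotad

Each output is the input with this applied: shift every letter 12 places forward in the alphabet (wrapping around).
On "nanchor" that produces "zmzotad".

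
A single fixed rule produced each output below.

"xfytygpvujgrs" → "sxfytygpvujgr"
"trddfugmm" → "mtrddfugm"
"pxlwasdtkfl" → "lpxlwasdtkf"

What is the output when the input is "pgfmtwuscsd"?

The transformation: move the last character to the front.
Applying that to "pgfmtwuscsd" gives "dpgfmtwuscs".

dpgfmtwuscs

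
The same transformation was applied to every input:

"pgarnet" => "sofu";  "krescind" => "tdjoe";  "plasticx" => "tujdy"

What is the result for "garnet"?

ofu

Rule — shift every letter 1 place forward in the alphabet (wrapping around), then delete the first 3 characters.
For "garnet", step one produces "hbsofu"; step two turns that into "ofu".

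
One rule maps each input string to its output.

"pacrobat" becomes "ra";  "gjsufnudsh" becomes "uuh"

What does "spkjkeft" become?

jf

The pattern: delete the first character, then keep one character in every 3, starting at position 3 (positions 3rd, 6th, 9th, ...).
Starting from "spkjkeft": after the first operation, "pkjkeft"; after the second, "jf".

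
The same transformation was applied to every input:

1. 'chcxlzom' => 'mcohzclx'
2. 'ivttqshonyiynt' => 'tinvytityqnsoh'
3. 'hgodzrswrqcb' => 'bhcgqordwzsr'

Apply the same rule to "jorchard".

Looking at the pairs, the operation is to reverse the string, then take characters alternately from the front and the back (1st, last, 2nd, 2nd-last, ...).
So "jorchard" becomes "djroarhc".
(Check on "hgodzrswrqcb": → "bcqrwsrzdogh" → "bhcgqordwzsr" ✓)

djroarhc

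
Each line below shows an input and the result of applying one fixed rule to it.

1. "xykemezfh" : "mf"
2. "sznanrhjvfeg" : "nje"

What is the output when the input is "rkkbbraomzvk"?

bov

The transformation: delete the first 2 characters, then keep one character in every 3, starting at position 3 (positions 3rd, 6th, 9th, ...).
Applying both steps to "rkkbbraomzvk": "kbbraomzvk", then "bov".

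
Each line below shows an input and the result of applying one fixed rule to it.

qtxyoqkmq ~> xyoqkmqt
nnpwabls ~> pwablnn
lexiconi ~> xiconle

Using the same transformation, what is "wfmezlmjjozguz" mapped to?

What's happening: delete the last character, then move the first 2 characters to the end (rotate left by 2).
"wfmezlmjjozguz" → "wfmezlmjjozgu" → "mezlmjjozguwf".

mezlmjjozguwf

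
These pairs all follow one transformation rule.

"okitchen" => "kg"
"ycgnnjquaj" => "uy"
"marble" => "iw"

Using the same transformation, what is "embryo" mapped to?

ai

What's happening: shift every letter 4 places backward in the alphabet (wrapping around), then keep only the first 2 characters.
"embryo" → "aixnuk" → "ai".
(Check on "marble": → "iwnxha" → "iw" ✓)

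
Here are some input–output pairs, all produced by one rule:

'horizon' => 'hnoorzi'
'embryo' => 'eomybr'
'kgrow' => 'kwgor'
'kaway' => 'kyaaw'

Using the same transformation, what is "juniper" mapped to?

jruenpi

Rule — take characters alternately from the front and the back (1st, last, 2nd, 2nd-last, ...).
For "juniper" the result is "jruenpi".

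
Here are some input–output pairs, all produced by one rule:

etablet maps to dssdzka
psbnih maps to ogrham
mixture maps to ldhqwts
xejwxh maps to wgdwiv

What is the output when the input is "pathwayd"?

Looking at the pairs, the operation is to take characters alternately from the front and the back (1st, last, 2nd, 2nd-last, ...), then shift every letter 1 place backward in the alphabet (wrapping around).
For "pathwayd" the result is "oczxszgv".

oczxszgv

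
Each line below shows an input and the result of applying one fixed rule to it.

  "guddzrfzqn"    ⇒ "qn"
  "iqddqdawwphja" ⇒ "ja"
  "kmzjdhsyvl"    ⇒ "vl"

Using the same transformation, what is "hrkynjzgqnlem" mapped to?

em

What's happening: keep only the last 2 characters.
Doing the same to "hrkynjzgqnlem": "em".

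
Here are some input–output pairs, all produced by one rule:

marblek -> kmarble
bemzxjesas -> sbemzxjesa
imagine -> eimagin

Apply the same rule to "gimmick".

kgimmic

Each output is the input with this applied: move the last character to the front.
For "gimmick" the result is "kgimmic".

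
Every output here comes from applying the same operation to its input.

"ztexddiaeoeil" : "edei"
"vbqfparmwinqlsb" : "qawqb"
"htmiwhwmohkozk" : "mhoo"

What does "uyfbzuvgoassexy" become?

fuosy

Rule — keep one character in every 3, starting at position 3 (positions 3rd, 6th, 9th, ...).
"uyfbzuvgoassexy" → "fuosy".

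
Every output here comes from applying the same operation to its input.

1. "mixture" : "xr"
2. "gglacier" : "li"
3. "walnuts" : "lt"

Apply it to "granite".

What's happening: keep one character in every 3, starting at position 3 (positions 3rd, 6th, 9th, ...).
For "granite" the result is "at".

at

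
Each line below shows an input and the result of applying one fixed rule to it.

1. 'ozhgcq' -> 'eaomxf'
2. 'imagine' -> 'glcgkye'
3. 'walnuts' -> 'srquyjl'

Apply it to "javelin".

The rule is to shift every letter 2 places backward in the alphabet (wrapping around), then move the last 3 characters to the front (rotate right by 3).
Starting from "javelin": after the first operation, "hytcjgl"; after the second, "jglhytc".
(Check on "ozhgcq": → "mxfeao" → "eaomxf" ✓)

jglhytc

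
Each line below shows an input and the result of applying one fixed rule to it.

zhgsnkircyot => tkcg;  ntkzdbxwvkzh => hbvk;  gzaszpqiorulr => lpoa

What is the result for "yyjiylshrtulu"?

The pattern: keep one character in every 3, starting at position 3 (positions 3rd, 6th, 9th, ...), then swap the first and last characters.
"yyjiylshrtulu" → "llrj".

llrj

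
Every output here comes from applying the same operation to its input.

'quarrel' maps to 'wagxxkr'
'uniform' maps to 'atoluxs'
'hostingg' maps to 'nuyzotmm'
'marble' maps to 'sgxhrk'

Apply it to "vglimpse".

bmrosvyk

In each case the input is transformed by: shift every letter 6 places forward in the alphabet (wrapping around).
"vglimpse" → "bmrosvyk".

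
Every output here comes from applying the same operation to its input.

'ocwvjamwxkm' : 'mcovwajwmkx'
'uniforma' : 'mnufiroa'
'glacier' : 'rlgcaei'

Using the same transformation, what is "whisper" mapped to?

rhwsiep

The pattern: swap each adjacent pair of characters (1↔2, 3↔4, ...), then move the last character to the front.
On "whisper": the first step gives "hwsiepr", and the second then gives "rhwsiep".
(Check on "uniforma": → "nufiroam" → "mnufiroa" ✓)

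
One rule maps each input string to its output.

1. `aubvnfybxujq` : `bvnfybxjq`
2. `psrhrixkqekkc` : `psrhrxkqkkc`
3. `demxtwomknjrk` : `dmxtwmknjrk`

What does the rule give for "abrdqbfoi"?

brdqbf

In each case the input is transformed by: remove every vowel.
For "abrdqbfoi" the result is "brdqbf".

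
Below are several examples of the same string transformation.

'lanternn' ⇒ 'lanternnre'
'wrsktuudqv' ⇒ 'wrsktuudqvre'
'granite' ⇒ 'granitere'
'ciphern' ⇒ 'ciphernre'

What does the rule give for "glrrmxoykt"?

glrrmxoyktre

The rule is to append "re".
For "glrrmxoykt" the result is "glrrmxoyktre".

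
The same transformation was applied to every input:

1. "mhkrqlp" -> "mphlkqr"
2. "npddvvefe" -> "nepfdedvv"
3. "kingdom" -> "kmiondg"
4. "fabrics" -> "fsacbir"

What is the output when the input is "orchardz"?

ozrdcrha

Each output is the input with this applied: take characters alternately from the front and the back (1st, last, 2nd, 2nd-last, ...).
On "orchardz" that produces "ozrdcrha".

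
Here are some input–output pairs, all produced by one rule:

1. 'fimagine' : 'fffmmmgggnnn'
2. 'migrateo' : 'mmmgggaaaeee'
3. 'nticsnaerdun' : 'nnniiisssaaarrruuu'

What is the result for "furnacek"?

What's happening: keep every other character starting from the first (positions 1st, 3rd, 5th, ...), then repeat every character 3 times.
For "furnacek", step one produces "frae"; step two turns that into "fffrrraaaeee".
(Check on "migrateo": → "mgae" → "mmmgggaaaeee" ✓)

fffrrraaaeee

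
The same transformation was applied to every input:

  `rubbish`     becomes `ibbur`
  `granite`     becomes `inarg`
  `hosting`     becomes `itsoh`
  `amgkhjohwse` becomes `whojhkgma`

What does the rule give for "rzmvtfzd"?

Each output is the input with this applied: reverse the string, then delete the first 2 characters.
On "rzmvtfzd": the first step gives "dzftvmzr", and the second then gives "ftvmzr".
(Check on "hosting": → "gnitsoh" → "itsoh" ✓)

ftvmzr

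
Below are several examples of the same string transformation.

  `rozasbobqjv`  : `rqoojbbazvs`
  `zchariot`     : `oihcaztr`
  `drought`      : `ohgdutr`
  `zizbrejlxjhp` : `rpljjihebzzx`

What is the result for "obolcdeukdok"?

olkkeddcbuoo

Each output is the input with this applied: sort the characters into reverse alphabetical order, then move the first 3 characters to the end (rotate left by 3).
Working it through for "obolcdeukdok": intermediate "uooolkkeddcb", final "olkkeddcbuoo".
(Check on "drought": → "utrohgd" → "ohgdutr" ✓)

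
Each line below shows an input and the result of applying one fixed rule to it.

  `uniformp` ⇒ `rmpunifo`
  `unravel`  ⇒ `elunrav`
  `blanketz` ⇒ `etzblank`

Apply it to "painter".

Each output is the input with this applied: move the first 3 characters to the end (rotate left by 3), then move the first 2 characters to the end (rotate left by 2).
On "painter" that produces "erpaint".

erpaint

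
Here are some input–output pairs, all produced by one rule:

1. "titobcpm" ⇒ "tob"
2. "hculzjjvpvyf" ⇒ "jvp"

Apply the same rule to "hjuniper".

The transformation: delete the last 3 characters, then keep only the last 3 characters.
For "hjuniper", step one produces "hjuni"; step two turns that into "uni".

uni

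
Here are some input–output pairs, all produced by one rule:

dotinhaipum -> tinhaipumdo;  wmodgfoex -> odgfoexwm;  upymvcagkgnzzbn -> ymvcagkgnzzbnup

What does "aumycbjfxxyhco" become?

Looking at the pairs, the operation is to move the first 2 characters to the end (rotate left by 2).
Applying that to "aumycbjfxxyhco" gives "mycbjfxxyhcoau".

mycbjfxxyhcoau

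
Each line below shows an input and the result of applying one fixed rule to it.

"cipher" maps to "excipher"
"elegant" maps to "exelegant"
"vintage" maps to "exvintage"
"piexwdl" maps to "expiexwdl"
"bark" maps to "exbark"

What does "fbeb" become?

The pattern: prepend "ex".
Doing the same to "fbeb": "exfbeb".

exfbeb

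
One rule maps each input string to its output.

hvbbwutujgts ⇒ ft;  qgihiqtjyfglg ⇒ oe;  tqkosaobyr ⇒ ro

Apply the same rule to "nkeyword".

li

Each output is the input with this applied: shift every letter 2 places backward in the alphabet (wrapping around), then keep only the first 2 characters.
Working it through for "nkeyword": intermediate "licwumpb", final "li".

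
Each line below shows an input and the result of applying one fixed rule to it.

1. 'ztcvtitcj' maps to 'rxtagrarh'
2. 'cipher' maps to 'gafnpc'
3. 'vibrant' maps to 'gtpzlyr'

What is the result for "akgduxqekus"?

In each case the input is transformed by: shift every letter 2 places backward in the alphabet (wrapping around), then swap each adjacent pair of characters (1↔2, 3↔4, ...).
Applying both steps to "akgduxqekus": "yiebsvocisq", then "iybevscosiq".

iybevscosiq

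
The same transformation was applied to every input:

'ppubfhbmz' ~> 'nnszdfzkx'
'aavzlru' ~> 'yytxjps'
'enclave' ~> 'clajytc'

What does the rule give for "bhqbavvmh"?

What's happening: shift every letter 2 places backward in the alphabet (wrapping around).
On "bhqbavvmh" that produces "zfozyttkf".

zfozyttkf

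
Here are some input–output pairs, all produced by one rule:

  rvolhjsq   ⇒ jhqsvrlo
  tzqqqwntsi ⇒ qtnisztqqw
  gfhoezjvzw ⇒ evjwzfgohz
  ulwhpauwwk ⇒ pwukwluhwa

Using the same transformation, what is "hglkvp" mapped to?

The pattern: swap each adjacent pair of characters (1↔2, 3↔4, ...), then swap the front and back halves of the string.
Applying both steps to "hglkvp": "ghklpv", then "lpvghk".

lpvghk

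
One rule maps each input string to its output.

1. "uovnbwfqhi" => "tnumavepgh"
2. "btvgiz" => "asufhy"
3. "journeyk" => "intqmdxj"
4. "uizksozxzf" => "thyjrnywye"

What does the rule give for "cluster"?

bktrsdq

The rule is to shift every letter 1 place backward in the alphabet (wrapping around).
On "cluster" that produces "bktrsdq".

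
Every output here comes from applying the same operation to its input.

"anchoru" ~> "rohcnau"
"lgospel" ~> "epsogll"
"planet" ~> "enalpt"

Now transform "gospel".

epsogl

Looking at the pairs, the operation is to move the last character to the front, then reverse the string.
For "gospel", step one produces "lgospe"; step two turns that into "epsogl".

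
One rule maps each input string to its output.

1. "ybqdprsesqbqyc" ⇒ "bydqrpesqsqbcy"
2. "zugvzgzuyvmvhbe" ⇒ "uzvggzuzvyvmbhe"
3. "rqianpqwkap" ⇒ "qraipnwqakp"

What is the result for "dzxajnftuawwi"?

The transformation: swap each adjacent pair of characters (1↔2, 3↔4, ...).
Doing the same to "dzxajnftuawwi": "zdaxnjtfauwwi".

zdaxnjtfauwwi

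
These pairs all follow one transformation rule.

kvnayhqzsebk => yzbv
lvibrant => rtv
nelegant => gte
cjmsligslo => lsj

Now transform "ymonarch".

ahm

What's happening: keep one character in every 3, starting at position 2 (positions 2nd, 5th, 8th, ...), then move the first character to the end.
Working it through for "ymonarch": intermediate "mah", final "ahm".
(Check on "lvibrant": → "vrt" → "rtv" ✓)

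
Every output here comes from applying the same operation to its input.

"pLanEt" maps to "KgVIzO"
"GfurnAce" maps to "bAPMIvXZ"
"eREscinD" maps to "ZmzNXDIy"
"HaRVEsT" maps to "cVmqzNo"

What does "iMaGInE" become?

DhVbdIz

The transformation: shift every letter 5 places backward in the alphabet (wrapping around), then flip the case of every letter.
"iMaGInE" → "dHvBDiZ" → "DhVbdIz".
(Check on "eREscinD": → "zMZnxdiY" → "ZmzNXDIy" ✓)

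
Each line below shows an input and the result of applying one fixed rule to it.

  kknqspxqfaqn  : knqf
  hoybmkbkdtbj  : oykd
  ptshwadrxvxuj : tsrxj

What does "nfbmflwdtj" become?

fbdt

The transformation: swap each adjacent pair of characters (1↔2, 3↔4, ...), then keep one character in every 3, starting at position 1 (positions 1st, 4th, 7th, ...).
For "nfbmflwdtj", step one produces "fnmblfdwjt"; step two turns that into "fbdt".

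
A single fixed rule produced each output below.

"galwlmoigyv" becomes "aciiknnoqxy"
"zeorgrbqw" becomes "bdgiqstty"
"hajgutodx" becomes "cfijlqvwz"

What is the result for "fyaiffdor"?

Rule — shift every letter 2 places forward in the alphabet (wrapping around), then sort the characters into alphabetical order.
On "fyaiffdor" that produces "acfhhhkqt".

acfhhhkqt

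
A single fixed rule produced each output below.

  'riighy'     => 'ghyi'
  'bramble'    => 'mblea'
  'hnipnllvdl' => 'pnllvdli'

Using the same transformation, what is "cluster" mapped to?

steru

Each output is the input with this applied: delete the first 2 characters, then move the first character to the end.
Starting from "cluster": after the first operation, "uster"; after the second, "steru".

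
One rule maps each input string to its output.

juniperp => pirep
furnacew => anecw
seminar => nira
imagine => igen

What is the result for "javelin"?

The rule is to delete the first 3 characters, then swap each adjacent pair of characters (1↔2, 3↔4, ...).
Working it through for "javelin": intermediate "elin", final "leni".

leni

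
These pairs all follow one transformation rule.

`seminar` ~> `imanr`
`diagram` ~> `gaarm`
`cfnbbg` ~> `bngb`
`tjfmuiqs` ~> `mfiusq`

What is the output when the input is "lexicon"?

ixocn

The transformation: swap each adjacent pair of characters (1↔2, 3↔4, ...), then delete the first 2 characters.
Applying that to "lexicon" gives "ixocn".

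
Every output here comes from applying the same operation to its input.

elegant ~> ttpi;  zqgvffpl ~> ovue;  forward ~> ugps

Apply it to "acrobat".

pgqi

Rule — keep every other character starting from the first (positions 1st, 3rd, 5th, ...), then shift every letter 11 places backward in the alphabet (wrapping around).
Starting from "acrobat": after the first operation, "arbt"; after the second, "pgqi".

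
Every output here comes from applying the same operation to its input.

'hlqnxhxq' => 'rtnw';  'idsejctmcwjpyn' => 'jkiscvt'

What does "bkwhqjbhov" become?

qnpnb

Rule — shift every letter 6 places forward in the alphabet (wrapping around), then keep every other character starting from the second (positions 2nd, 4th, 6th, ...).
For "bkwhqjbhov" the result is "qnpnb".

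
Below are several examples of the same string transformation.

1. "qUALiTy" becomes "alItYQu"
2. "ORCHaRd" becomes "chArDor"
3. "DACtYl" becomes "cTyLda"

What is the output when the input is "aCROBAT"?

robatAc

What's happening: move the first 2 characters to the end (rotate left by 2), then flip the case of every letter.
Starting from "aCROBAT": after the first operation, "ROBATaC"; after the second, "robatAc".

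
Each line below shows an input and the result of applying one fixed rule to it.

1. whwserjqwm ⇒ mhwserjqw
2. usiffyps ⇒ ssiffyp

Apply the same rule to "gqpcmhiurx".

xqpcmhiur

Each output is the input with this applied: delete the first character, then move the last character to the front.
On "gqpcmhiurx" that produces "xqpcmhiur".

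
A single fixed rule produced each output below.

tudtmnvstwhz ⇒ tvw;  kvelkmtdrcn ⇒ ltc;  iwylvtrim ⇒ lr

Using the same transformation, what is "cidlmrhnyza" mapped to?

lhz

The rule is to keep one character in every 3, starting at position 1 (positions 1st, 4th, 7th, ...), then delete the first character.
Doing the same to "cidlmrhnyza": "lhz".
(Check on "iwylvtrim": → "ilr" → "lr" ✓)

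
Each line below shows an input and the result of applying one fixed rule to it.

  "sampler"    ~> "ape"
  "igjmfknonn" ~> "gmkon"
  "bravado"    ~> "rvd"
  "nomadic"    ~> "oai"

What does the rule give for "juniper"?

uie

The pattern: keep every other character starting from the second (positions 2nd, 4th, 6th, ...).
"juniper" → "uie".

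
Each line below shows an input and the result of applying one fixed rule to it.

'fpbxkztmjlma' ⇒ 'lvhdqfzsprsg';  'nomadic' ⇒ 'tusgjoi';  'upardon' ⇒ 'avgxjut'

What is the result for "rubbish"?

The transformation: shift every letter 6 places forward in the alphabet (wrapping around).
For "rubbish" the result is "xahhoyn".

xahhoyn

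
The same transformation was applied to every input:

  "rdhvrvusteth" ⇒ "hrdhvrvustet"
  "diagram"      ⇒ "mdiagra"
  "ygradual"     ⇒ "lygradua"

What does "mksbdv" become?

vmksbd

The transformation: move the last character to the front.
"mksbdv" → "vmksbd".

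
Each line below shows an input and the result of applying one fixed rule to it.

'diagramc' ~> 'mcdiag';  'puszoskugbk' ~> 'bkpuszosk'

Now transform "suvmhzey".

Rule — move the last 2 characters to the front (rotate right by 2), then delete the last 2 characters.
For "suvmhzey", step one produces "eysuvmhz"; step two turns that into "eysuvm".

eysuvm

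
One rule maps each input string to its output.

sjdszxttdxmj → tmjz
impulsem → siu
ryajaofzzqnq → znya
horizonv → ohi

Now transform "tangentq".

Each output is the input with this applied: swap the front and back halves of the string, then keep one character in every 3, starting at position 2 (positions 2nd, 5th, 8th, ...).
"tangentq" → "ntg".

ntg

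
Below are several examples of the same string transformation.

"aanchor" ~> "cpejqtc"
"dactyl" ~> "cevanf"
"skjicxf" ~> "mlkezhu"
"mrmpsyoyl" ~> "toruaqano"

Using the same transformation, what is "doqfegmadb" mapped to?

qshgiocfdf

What's happening: move the first character to the end, then shift every letter 2 places forward in the alphabet (wrapping around).
For "doqfegmadb", step one produces "oqfegmadbd"; step two turns that into "qshgiocfdf".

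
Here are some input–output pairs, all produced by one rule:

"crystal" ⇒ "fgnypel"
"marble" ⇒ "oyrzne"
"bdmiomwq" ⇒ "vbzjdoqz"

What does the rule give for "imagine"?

tvarvzn

In each case the input is transformed by: move the first 3 characters to the end (rotate left by 3), then shift every letter 13 places forward in the alphabet (wrapping around) — i.e. ROT13.
Starting from "imagine": after the first operation, "gineima"; after the second, "tvarvzn".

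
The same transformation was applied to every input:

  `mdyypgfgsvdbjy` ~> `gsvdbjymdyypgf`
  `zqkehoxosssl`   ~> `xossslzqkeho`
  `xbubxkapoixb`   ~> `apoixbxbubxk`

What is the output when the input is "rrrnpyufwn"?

What's happening: swap the front and back halves of the string.
So "rrrnpyufwn" becomes "yufwnrrrnp".

yufwnrrrnp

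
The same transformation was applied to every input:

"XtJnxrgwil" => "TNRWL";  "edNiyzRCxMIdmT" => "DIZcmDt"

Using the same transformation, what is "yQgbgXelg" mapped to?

qBxL

The transformation: flip the case of every letter, then keep every other character starting from the second (positions 2nd, 4th, 6th, ...).
On "yQgbgXelg" that produces "qBxL".
(Check on "edNiyzRCxMIdmT": → "EDnIYZrcXmiDMt" → "DIZcmDt" ✓)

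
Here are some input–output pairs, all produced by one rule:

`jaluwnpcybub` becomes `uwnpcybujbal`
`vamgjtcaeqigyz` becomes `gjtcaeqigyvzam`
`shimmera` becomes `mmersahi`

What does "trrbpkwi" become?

What's happening: swap the first and last characters, then move the first 3 characters to the end (rotate left by 3).
Starting from "trrbpkwi": after the first operation, "irrbpkwt"; after the second, "bpkwtirr".

bpkwtirr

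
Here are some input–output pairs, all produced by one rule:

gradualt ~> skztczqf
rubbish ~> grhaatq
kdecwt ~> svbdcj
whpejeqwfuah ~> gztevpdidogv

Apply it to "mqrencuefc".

bedtbmdqpl

The rule is to shift every letter 1 place backward in the alphabet (wrapping around), then reverse the string.
For "mqrencuefc", step one produces "lpqdmbtdeb"; step two turns that into "bedtbmdqpl".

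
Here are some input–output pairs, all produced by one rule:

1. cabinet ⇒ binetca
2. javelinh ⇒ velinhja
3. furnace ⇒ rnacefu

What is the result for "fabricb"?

bricbfa

Each output is the input with this applied: move the first 2 characters to the end (rotate left by 2).
Applying that to "fabricb" gives "bricbfa".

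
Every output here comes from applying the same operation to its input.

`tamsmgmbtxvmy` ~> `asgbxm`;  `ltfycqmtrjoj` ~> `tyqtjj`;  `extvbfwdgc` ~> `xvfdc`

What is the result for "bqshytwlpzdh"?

The rule is to keep every other character starting from the second (positions 2nd, 4th, 6th, ...).
For "bqshytwlpzdh" the result is "qhtlzh".

qhtlzh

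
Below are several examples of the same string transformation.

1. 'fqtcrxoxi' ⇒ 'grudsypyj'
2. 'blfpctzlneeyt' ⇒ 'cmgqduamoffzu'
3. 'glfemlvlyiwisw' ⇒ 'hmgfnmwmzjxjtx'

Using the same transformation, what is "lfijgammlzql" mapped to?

Each output is the input with this applied: shift every letter 1 place forward in the alphabet (wrapping around).
"lfijgammlzql" → "mgjkhbnnmarm".

mgjkhbnnmarm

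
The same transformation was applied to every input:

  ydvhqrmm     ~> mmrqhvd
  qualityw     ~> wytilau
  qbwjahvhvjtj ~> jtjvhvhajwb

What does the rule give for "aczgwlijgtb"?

btgjilwgzc

The pattern: delete the first character, then reverse the string.
On "aczgwlijgtb": the first step gives "czgwlijgtb", and the second then gives "btgjilwgzc".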